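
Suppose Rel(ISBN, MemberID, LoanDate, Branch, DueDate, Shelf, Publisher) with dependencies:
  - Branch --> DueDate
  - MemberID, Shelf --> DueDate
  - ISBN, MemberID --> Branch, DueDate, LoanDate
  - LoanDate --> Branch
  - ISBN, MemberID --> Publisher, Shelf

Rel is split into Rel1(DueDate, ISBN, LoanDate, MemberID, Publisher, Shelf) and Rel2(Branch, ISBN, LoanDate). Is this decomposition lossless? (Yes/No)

Yes

Rel1 ∩ Rel2 = {ISBN, LoanDate}; its closure under F is {Branch, DueDate, ISBN, LoanDate}.
Rel2 is contained in that closure, so Rel1 ∩ Rel2 --> Rel2 holds and the join is lossless.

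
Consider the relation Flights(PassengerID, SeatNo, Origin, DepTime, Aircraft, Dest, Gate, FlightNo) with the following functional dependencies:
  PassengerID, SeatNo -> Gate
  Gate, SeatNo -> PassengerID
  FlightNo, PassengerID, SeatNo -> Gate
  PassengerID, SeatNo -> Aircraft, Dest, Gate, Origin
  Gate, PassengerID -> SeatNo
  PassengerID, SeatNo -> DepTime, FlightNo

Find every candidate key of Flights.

{Gate, PassengerID}, {Gate, SeatNo}, {PassengerID, SeatNo}

{Gate, PassengerID}⁺ = {Aircraft, DepTime, Dest, FlightNo, Gate, Origin, PassengerID, SeatNo} — all of the relation — so {Gate, PassengerID} is a candidate key.
{Gate, SeatNo}⁺ = {Aircraft, DepTime, Dest, FlightNo, Gate, Origin, PassengerID, SeatNo} — all of the relation — so {Gate, SeatNo} is a candidate key.
{PassengerID, SeatNo}⁺ = {Aircraft, DepTime, Dest, FlightNo, Gate, Origin, PassengerID, SeatNo} — all of the relation — so {PassengerID, SeatNo} is a candidate key.
No proper subset of any of these is a key, and no other minimal superkey exists.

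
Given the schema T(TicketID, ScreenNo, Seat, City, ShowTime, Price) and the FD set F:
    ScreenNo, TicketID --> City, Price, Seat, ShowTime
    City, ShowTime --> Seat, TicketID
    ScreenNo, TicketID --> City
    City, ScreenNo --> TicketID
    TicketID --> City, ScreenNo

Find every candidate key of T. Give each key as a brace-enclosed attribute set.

{TicketID}⁺ = {City, Price, ScreenNo, Seat, ShowTime, TicketID} — all of the relation — so {TicketID} is a candidate key.
{City, ScreenNo}⁺ = {City, Price, ScreenNo, Seat, ShowTime, TicketID} — all of the relation — so {City, ScreenNo} is a candidate key.
{City, ShowTime}⁺ = {City, Price, ScreenNo, Seat, ShowTime, TicketID} — all of the relation — so {City, ShowTime} is a candidate key.
Any other superkey properly contains one of these, so there are no further candidate keys.

{City, ScreenNo}, {City, ShowTime}, {TicketID}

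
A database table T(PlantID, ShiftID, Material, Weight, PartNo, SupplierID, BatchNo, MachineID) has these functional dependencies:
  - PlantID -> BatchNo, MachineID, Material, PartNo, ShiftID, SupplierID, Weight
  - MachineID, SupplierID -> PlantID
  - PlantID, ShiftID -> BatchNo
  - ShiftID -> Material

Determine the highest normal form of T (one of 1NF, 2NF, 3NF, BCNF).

Candidate keys: {MachineID, SupplierID}, {PlantID}. Prime attributes: {MachineID, PlantID, SupplierID}.
For ShiftID -> Material we have {ShiftID}⁺ = {Material, ShiftID}; {ShiftID} is not a superkey, so BCNF fails.
ShiftID -> Material determines the non-prime attribute {Material} from a non-superkey — 3NF is violated.
No non-prime attribute depends on a proper subset of any candidate key, so 2NF holds.

2NF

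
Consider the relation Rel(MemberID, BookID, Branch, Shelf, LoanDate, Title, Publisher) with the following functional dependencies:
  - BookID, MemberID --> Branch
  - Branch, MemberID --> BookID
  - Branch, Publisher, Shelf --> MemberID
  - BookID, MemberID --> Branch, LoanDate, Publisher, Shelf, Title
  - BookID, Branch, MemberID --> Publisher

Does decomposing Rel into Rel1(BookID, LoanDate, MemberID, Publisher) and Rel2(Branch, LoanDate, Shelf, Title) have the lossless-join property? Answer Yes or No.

No

The shared attributes are {LoanDate} and {LoanDate}⁺ = {LoanDate}.
Neither Rel1 nor Rel2 is contained in that closure, so the decomposition is lossy.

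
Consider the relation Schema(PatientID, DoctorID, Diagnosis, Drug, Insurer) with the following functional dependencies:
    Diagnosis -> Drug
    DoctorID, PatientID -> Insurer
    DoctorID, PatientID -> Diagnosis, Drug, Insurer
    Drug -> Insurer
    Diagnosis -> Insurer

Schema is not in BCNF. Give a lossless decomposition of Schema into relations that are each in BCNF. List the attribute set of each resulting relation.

Candidate key of the original relation: {DoctorID, PatientID}.
{Diagnosis, DoctorID, Drug, Insurer, PatientID}: {Diagnosis} determines {Diagnosis, Drug, Insurer} here but is not a superkey — split on Diagnosis -> Drug, Insurer, giving {Diagnosis, Drug, Insurer} and {Diagnosis, DoctorID, PatientID}.
{Diagnosis, Drug, Insurer}: {Drug} determines {Drug, Insurer} here but is not a superkey — split on Drug -> Insurer, giving {Drug, Insurer} and {Diagnosis, Drug}.
{Drug, Insurer} has no BCNF violation.
{Diagnosis, Drug} has no BCNF violation.
{Diagnosis, DoctorID, PatientID} has no BCNF violation.

{Diagnosis, DoctorID, PatientID}; {Diagnosis, Drug}; {Drug, Insurer}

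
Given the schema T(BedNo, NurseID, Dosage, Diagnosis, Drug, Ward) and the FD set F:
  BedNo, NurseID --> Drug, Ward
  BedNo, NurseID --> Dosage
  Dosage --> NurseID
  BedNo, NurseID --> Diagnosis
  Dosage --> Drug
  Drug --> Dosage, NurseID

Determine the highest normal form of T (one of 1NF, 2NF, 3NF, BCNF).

Candidate keys: {BedNo, Dosage}, {BedNo, Drug}, {BedNo, NurseID}. Prime attributes: {BedNo, Dosage, Drug, NurseID}.
Dosage --> NurseID breaks BCNF: {Dosage}⁺ = {Dosage, Drug, NurseID}, so {Dosage} is not a superkey.
Since {NurseID} ⊆ prime attributes and every other non-superkey FD also has a prime right side, the schema is in 3NF.

3NF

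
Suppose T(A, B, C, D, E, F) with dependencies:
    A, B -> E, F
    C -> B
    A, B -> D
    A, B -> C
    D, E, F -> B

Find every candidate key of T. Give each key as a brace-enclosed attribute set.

{A, B}, {A, C}, {A, D, E, F}

No FD produces {A}, so it must be in every candidate key.
{A, B} is a candidate key since {A, B}⁺ = {A, B, C, D, E, F} covers every attribute.
{A, C} is a candidate key since {A, C}⁺ = {A, B, C, D, E, F} covers every attribute.
{A, D, E, F} is a candidate key since {A, D, E, F}⁺ = {A, B, C, D, E, F} covers every attribute.
Any other superkey properly contains one of these, so there are no further candidate keys.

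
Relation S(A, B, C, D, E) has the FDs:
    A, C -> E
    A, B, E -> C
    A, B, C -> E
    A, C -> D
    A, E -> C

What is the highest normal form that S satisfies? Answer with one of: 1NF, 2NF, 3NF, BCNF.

Candidate keys: {A, B, C}, {A, B, E}. Prime attributes: {A, B, C, E}.
For A, C -> E we have {A, C}⁺ = {A, C, D, E}; {A, C} is not a superkey, so BCNF fails.
Because {D} is non-prime and the left side of A, C -> D is not a superkey, the relation is not in 3NF.
The proper key subset {A, C} of {A, B, C} determines non-prime {D}, so the relation is not even in 2NF.

1NF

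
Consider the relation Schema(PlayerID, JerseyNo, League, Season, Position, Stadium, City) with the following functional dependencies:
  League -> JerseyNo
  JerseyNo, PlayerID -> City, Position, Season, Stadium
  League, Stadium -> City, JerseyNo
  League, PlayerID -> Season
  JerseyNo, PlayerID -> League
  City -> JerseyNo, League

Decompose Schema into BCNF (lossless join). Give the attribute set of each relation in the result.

{City, League}; {City, Stadium}; {JerseyNo, League}; {League, PlayerID, Position, Season, Stadium}

Candidate keys of the original relation: {City, PlayerID}, {JerseyNo, PlayerID}, {League, PlayerID}.
Within {City, JerseyNo, League, PlayerID, Position, Season, Stadium}: {League}⁺ ∩ {City, JerseyNo, League, PlayerID, Position, Season, Stadium} = {JerseyNo, League}, not the whole set, so League -> JerseyNo violates BCNF; decompose into {JerseyNo, League} and {City, League, PlayerID, Position, Season, Stadium}.
{JerseyNo, League}: every determinant is a superkey — BCNF.
Within {City, League, PlayerID, Position, Season, Stadium}: {League, Stadium}⁺ ∩ {City, League, PlayerID, Position, Season, Stadium} = {City, League, Stadium}, not the whole set, so League, Stadium -> City violates BCNF; decompose into {City, League, Stadium} and {League, PlayerID, Position, Season, Stadium}.
Within {City, League, Stadium}: {City}⁺ ∩ {City, League, Stadium} = {City, League}, not the whole set, so City -> League violates BCNF; decompose into {City, League} and {City, Stadium}.
{City, League}: every determinant is a superkey — BCNF.
{City, Stadium}: every determinant is a superkey — BCNF.
{League, PlayerID, Position, Season, Stadium}: every determinant is a superkey — BCNF.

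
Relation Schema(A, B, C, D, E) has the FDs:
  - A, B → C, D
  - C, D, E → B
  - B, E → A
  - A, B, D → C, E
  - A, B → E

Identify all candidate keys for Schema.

{A, B} is a candidate key since {A, B}⁺ = {A, B, C, D, E} covers every attribute.
{B, E} is a candidate key since {B, E}⁺ = {A, B, C, D, E} covers every attribute.
{C, D, E} is a candidate key since {C, D, E}⁺ = {A, B, C, D, E} covers every attribute.
No proper subset of any of these is a key, and no other minimal superkey exists.

{A, B}, {B, E}, {C, D, E}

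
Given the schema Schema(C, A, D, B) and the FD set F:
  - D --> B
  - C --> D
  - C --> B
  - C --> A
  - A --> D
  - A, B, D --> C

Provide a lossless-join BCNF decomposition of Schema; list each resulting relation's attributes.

{A, C, D}; {B, D}

Candidate keys of the original relation: {A}, {C}.
{A, B, C, D}: {D} determines {B, D} here but is not a superkey — split on D --> B, giving {B, D} and {A, C, D}.
{B, D} has no BCNF violation.
{A, C, D} has no BCNF violation.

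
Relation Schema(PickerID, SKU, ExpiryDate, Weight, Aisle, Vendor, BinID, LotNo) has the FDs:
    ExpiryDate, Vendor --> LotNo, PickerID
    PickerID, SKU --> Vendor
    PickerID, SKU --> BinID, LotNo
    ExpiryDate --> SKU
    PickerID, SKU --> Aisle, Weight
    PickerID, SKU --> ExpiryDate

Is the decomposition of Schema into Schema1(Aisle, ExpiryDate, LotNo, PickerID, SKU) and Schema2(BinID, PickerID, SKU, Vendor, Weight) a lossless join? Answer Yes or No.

Yes

The shared attributes are {PickerID, SKU} and {PickerID, SKU}⁺ = {Aisle, BinID, ExpiryDate, LotNo, PickerID, SKU, Vendor, Weight}.
This includes all of Schema1, so the common attributes are a superkey of Schema1 — the join is lossless.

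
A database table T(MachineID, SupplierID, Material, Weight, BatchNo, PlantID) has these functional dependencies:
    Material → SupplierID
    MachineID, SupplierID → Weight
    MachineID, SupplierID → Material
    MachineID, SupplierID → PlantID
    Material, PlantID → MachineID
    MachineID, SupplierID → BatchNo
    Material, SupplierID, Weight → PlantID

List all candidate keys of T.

{MachineID, Material}, {MachineID, SupplierID}, {Material, PlantID}, {Material, Weight}

{MachineID, Material}⁺ = {BatchNo, MachineID, Material, PlantID, SupplierID, Weight} — all of the relation — so {MachineID, Material} is a candidate key.
{MachineID, SupplierID}⁺ = {BatchNo, MachineID, Material, PlantID, SupplierID, Weight} — all of the relation — so {MachineID, SupplierID} is a candidate key.
{Material, PlantID}⁺ = {BatchNo, MachineID, Material, PlantID, SupplierID, Weight} — all of the relation — so {Material, PlantID} is a candidate key.
{Material, Weight}⁺ = {BatchNo, MachineID, Material, PlantID, SupplierID, Weight} — all of the relation — so {Material, Weight} is a candidate key.
Any other superkey properly contains one of these, so there are no further candidate keys.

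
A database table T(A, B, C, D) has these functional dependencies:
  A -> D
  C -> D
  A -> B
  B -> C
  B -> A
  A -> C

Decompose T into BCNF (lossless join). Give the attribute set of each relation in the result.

Candidate keys of the original relation: {A}, {B}.
In {A, B, C, D}, {C} is not a superkey ({C}⁺ restricted to this set is {C, D}), so split on C -> D into {C, D} and {A, B, C}.
{C, D} is in BCNF.
{A, B, C} is in BCNF.

{A, B, C}; {C, D}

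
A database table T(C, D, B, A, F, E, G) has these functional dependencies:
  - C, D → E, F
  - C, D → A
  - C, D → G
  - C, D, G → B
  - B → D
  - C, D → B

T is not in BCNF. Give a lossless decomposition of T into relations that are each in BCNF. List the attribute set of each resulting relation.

{A, B, C, E, F, G}; {B, D}

Candidate keys of the original relation: {B, C}, {C, D}.
Within {A, B, C, D, E, F, G}: {B}⁺ ∩ {A, B, C, D, E, F, G} = {B, D}, not the whole set, so B → D violates BCNF; decompose into {B, D} and {A, B, C, E, F, G}.
{B, D} has no BCNF violation.
{A, B, C, E, F, G} has no BCNF violation.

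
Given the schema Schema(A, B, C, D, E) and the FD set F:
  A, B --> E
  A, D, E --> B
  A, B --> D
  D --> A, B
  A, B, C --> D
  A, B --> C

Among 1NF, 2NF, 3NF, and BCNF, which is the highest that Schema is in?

BCNF

Candidate keys: {A, B}, {D}. Prime attributes: {A, B, D}.
Every FD has a superkey on the left, so the relation is in BCNF.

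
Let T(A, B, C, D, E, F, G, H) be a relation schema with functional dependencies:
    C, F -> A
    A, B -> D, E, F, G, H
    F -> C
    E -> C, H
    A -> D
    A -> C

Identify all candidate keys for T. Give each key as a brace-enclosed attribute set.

Attributes never on any right-hand side: {B} — every candidate key must contain it.
{A, B}⁺ = {A, B, C, D, E, F, G, H} — all of the relation — so {A, B} is a candidate key.
{B, F}⁺ = {A, B, C, D, E, F, G, H} — all of the relation — so {B, F} is a candidate key.
These are minimal and exhaustive — every other superkey contains one of them.

{A, B}, {B, F}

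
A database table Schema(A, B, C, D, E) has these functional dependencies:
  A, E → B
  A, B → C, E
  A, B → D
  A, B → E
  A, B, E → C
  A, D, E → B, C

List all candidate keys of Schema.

{A, B}, {A, E}

{A} never appears on the right of any FD, so every key must include it.
{A, B} is a candidate key since {A, B}⁺ = {A, B, C, D, E} covers every attribute.
{A, E} is a candidate key since {A, E}⁺ = {A, B, C, D, E} covers every attribute.
These are minimal and exhaustive — every other superkey contains one of them.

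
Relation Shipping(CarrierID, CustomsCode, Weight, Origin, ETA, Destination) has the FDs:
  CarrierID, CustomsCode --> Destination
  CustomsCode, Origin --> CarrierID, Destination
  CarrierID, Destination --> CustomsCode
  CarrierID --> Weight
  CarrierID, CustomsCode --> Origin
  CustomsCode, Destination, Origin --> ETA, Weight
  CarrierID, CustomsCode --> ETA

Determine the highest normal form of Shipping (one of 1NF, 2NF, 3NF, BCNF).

Candidate keys: {CarrierID, CustomsCode}, {CarrierID, Destination}, {CustomsCode, Origin}. Prime attributes: {CarrierID, CustomsCode, Destination, Origin}.
For CarrierID --> Weight we have {CarrierID}⁺ = {CarrierID, Weight}; {CarrierID} is not a superkey, so BCNF fails.
Because {Weight} is non-prime and the left side of CarrierID --> Weight is not a superkey, the relation is not in 3NF.
The proper key subset {CarrierID} of {CarrierID, CustomsCode} determines non-prime {Weight}, so the relation is not even in 2NF.

1NF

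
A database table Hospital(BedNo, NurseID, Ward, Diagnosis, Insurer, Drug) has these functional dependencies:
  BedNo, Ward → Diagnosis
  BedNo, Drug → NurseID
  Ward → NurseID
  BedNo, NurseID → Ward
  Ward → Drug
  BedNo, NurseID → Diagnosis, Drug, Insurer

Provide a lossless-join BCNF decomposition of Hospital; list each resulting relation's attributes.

{BedNo, Diagnosis, Insurer, Ward}; {Drug, NurseID, Ward}

Candidate keys of the original relation: {BedNo, Drug}, {BedNo, NurseID}, {BedNo, Ward}.
Within {BedNo, Diagnosis, Drug, Insurer, NurseID, Ward}: {Ward}⁺ ∩ {BedNo, Diagnosis, Drug, Insurer, NurseID, Ward} = {Drug, NurseID, Ward}, not the whole set, so Ward → Drug, NurseID violates BCNF; decompose into {Drug, NurseID, Ward} and {BedNo, Diagnosis, Insurer, Ward}.
{Drug, NurseID, Ward}: every determinant is a superkey — BCNF.
{BedNo, Diagnosis, Insurer, Ward}: every determinant is a superkey — BCNF.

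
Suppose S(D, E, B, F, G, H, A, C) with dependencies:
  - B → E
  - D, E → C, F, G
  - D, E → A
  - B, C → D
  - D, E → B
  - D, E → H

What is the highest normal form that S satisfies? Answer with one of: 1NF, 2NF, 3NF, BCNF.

Candidate keys: {B, C}, {B, D}, {D, E}. Prime attributes: {B, C, D, E}.
B → E breaks BCNF: {B}⁺ = {B, E}, so {B} is not a superkey.
Its right-hand attributes {E} are all prime, as are those of every other non-superkey FD — the relation is in 3NF.

3NF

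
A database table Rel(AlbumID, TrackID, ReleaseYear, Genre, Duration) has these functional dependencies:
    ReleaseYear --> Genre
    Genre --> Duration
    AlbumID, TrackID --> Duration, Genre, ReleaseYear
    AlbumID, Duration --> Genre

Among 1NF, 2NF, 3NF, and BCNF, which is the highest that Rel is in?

2NF

Candidate key: {AlbumID, TrackID}. Prime attributes: {AlbumID, TrackID}.
ReleaseYear --> Genre: {ReleaseYear}⁺ = {Duration, Genre, ReleaseYear}, which is not all of the attributes, so the left side is not a superkey — BCNF is violated.
ReleaseYear --> Genre determines the non-prime attribute {Genre} from a non-superkey — 3NF is violated.
No proper subset of a key has a non-prime attribute in its closure, so there is no partial dependency; 2NF holds.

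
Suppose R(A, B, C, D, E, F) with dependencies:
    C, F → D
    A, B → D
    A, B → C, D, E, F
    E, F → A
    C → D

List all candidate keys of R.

{A, B}, {B, E, F}

{B} never appears on the right of any FD, so every key must include it.
{A, B}⁺ = {A, B, C, D, E, F}, which is every attribute, so {A, B} is a candidate key.
{B, E, F}⁺ = {A, B, C, D, E, F}, which is every attribute, so {B, E, F} is a candidate key.
No proper subset of any of these is a key, and no other minimal superkey exists.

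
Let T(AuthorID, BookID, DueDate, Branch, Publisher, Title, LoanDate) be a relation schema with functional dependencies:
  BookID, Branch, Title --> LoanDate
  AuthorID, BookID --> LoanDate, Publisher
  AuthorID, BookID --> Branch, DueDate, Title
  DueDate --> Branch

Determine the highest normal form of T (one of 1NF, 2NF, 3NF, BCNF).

2NF

Candidate key: {AuthorID, BookID}. Prime attributes: {AuthorID, BookID}.
For BookID, Branch, Title --> LoanDate we have {BookID, Branch, Title}⁺ = {BookID, Branch, LoanDate, Title}; {BookID, Branch, Title} is not a superkey, so BCNF fails.
Because {LoanDate} is non-prime and the left side of BookID, Branch, Title --> LoanDate is not a superkey, the relation is not in 3NF.
No proper subset of a key has a non-prime attribute in its closure, so there is no partial dependency; 2NF holds.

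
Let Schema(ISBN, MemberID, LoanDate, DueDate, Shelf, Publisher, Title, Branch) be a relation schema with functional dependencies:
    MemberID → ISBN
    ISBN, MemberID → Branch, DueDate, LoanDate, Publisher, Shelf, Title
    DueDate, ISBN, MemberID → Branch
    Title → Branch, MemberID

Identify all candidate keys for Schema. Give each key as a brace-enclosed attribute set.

{MemberID}, {Title}

{MemberID}⁺ = {Branch, DueDate, ISBN, LoanDate, MemberID, Publisher, Shelf, Title}, which is every attribute, so {MemberID} is a candidate key.
{Title}⁺ = {Branch, DueDate, ISBN, LoanDate, MemberID, Publisher, Shelf, Title}, which is every attribute, so {Title} is a candidate key.
No proper subset of any of these is a key, and no other minimal superkey exists.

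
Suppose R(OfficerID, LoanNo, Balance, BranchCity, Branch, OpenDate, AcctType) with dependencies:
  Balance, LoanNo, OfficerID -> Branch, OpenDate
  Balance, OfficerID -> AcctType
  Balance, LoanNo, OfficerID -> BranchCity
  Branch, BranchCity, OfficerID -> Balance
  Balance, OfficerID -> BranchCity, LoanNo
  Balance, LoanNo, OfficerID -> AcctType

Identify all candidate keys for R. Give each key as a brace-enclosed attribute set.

No FD produces {OfficerID}, so it must be in every candidate key.
{Balance, OfficerID} is a candidate key since {Balance, OfficerID}⁺ = {AcctType, Balance, Branch, BranchCity, LoanNo, OfficerID, OpenDate} covers every attribute.
{Branch, BranchCity, OfficerID} is a candidate key since {Branch, BranchCity, OfficerID}⁺ = {AcctType, Balance, Branch, BranchCity, LoanNo, OfficerID, OpenDate} covers every attribute.
No proper subset of any of these is a key, and no other minimal superkey exists.

{Balance, OfficerID}, {Branch, BranchCity, OfficerID}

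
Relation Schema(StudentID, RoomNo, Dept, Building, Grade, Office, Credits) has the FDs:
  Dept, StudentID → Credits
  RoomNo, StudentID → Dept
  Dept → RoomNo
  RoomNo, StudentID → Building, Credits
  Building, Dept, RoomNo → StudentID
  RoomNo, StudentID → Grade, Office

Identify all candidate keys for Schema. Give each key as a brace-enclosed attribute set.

{Building, Dept} is a candidate key since {Building, Dept}⁺ = {Building, Credits, Dept, Grade, Office, RoomNo, StudentID} covers every attribute.
{Dept, StudentID} is a candidate key since {Dept, StudentID}⁺ = {Building, Credits, Dept, Grade, Office, RoomNo, StudentID} covers every attribute.
{RoomNo, StudentID} is a candidate key since {RoomNo, StudentID}⁺ = {Building, Credits, Dept, Grade, Office, RoomNo, StudentID} covers every attribute.
These are minimal and exhaustive — every other superkey contains one of them.

{Building, Dept}, {Dept, StudentID}, {RoomNo, StudentID}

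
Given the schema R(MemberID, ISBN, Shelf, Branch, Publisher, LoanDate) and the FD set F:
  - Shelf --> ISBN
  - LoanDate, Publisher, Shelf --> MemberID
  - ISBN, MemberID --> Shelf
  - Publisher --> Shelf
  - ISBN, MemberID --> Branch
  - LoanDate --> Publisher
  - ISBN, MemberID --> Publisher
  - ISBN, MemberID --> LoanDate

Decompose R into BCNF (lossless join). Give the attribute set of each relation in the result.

{Branch, LoanDate, MemberID, Publisher}; {ISBN, Shelf}; {Publisher, Shelf}

Candidate keys of the original relation: {ISBN, MemberID}, {LoanDate}, {MemberID, Publisher}, {MemberID, Shelf}.
{Branch, ISBN, LoanDate, MemberID, Publisher, Shelf}: {Shelf} determines {ISBN, Shelf} here but is not a superkey — split on Shelf --> ISBN, giving {ISBN, Shelf} and {Branch, LoanDate, MemberID, Publisher, Shelf}.
{ISBN, Shelf} has no BCNF violation.
{Branch, LoanDate, MemberID, Publisher, Shelf}: {Publisher} determines {Publisher, Shelf} here but is not a superkey — split on Publisher --> Shelf, giving {Publisher, Shelf} and {Branch, LoanDate, MemberID, Publisher}.
{Publisher, Shelf} has no BCNF violation.
{Branch, LoanDate, MemberID, Publisher} has no BCNF violation.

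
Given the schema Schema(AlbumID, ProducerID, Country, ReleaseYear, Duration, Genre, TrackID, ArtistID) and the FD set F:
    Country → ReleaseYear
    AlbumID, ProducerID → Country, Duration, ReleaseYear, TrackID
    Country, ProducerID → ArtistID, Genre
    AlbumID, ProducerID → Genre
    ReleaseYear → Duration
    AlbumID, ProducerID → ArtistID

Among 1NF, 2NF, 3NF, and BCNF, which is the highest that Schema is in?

2NF

Candidate key: {AlbumID, ProducerID}. Prime attributes: {AlbumID, ProducerID}.
Country → ReleaseYear: {Country}⁺ = {Country, Duration, ReleaseYear}, which is not all of the attributes, so the left side is not a superkey — BCNF is violated.
Country → ReleaseYear determines the non-prime attribute {ReleaseYear} from a non-superkey — 3NF is violated.
Checking every proper subset of each key, none determines a non-prime attribute — 2NF is satisfied.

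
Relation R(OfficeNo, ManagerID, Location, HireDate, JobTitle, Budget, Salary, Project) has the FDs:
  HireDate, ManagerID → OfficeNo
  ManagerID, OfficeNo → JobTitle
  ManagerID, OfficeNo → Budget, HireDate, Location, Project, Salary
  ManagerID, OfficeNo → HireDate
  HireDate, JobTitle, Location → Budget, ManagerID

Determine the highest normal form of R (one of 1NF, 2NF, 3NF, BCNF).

BCNF

Candidate keys: {HireDate, JobTitle, Location}, {HireDate, ManagerID}, {ManagerID, OfficeNo}. Prime attributes: {HireDate, JobTitle, Location, ManagerID, OfficeNo}.
Every FD has a superkey on the left, so the relation is in BCNF.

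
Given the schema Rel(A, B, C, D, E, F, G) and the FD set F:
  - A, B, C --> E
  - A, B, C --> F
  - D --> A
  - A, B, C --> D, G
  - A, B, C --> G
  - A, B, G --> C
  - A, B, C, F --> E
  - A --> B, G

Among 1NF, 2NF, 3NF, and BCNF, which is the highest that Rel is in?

BCNF

Candidate keys: {A}, {D}. Prime attributes: {A, D}.
Every FD has a superkey on the left, so the relation is in BCNF.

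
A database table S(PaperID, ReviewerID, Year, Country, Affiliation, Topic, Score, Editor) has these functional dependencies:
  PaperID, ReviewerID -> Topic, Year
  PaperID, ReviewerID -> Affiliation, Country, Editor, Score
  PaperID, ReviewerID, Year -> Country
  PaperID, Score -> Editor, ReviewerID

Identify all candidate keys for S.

No FD produces {PaperID}, so it must be in every candidate key.
{PaperID, ReviewerID}⁺ = {Affiliation, Country, Editor, PaperID, ReviewerID, Score, Topic, Year}, which is every attribute, so {PaperID, ReviewerID} is a candidate key.
{PaperID, Score}⁺ = {Affiliation, Country, Editor, PaperID, ReviewerID, Score, Topic, Year}, which is every attribute, so {PaperID, Score} is a candidate key.
These are minimal and exhaustive — every other superkey contains one of them.

{PaperID, ReviewerID}, {PaperID, Score}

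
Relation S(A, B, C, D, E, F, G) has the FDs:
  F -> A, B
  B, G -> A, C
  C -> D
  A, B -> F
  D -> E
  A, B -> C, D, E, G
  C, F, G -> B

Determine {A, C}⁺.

{A, C, D, E}

Start with {A, C}.
C -> D applies; add {D} → now {A, C, D}.
D -> E applies; add {E} → now {A, C, D, E}.
No further FD applies.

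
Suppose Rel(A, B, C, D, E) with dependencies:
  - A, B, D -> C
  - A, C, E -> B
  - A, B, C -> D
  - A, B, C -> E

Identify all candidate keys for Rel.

No FD produces {A}, so it must be in every candidate key.
{A, B, C} is a candidate key since {A, B, C}⁺ = {A, B, C, D, E} covers every attribute.
{A, B, D} is a candidate key since {A, B, D}⁺ = {A, B, C, D, E} covers every attribute.
{A, C, E} is a candidate key since {A, C, E}⁺ = {A, B, C, D, E} covers every attribute.
Any other superkey properly contains one of these, so there are no further candidate keys.

{A, B, C}, {A, B, D}, {A, C, E}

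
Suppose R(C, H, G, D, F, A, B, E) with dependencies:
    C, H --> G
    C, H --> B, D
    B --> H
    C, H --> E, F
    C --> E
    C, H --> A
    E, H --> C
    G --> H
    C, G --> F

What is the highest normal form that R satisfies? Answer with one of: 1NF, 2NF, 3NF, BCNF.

3NF

Candidate keys: {B, C}, {B, E}, {C, G}, {C, H}, {E, G}, {E, H}. Prime attributes: {B, C, E, G, H}.
B --> H breaks BCNF: {B}⁺ = {B, H}, so {B} is not a superkey.
Since {H} ⊆ prime attributes and every other non-superkey FD also has a prime right side, the schema is in 3NF.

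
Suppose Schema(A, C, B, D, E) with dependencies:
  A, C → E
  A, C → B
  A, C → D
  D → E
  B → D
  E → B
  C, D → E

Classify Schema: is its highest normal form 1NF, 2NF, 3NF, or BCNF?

Candidate key: {A, C}. Prime attributes: {A, C}.
For D → E we have {D}⁺ = {B, D, E}; {D} is not a superkey, so BCNF fails.
D → E has non-prime {E} on the right and a non-superkey on the left, so 3NF fails.
No non-prime attribute depends on a proper subset of any candidate key, so 2NF holds.

2NF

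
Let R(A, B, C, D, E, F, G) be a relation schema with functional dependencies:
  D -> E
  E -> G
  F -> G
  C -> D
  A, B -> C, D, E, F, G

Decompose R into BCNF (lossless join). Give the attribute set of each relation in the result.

{A, B, C, F}; {C, D}; {D, E}; {E, G}

Candidate key of the original relation: {A, B}.
In {A, B, C, D, E, F, G}, {D} is not a superkey ({D}⁺ restricted to this set is {D, E, G}), so split on D -> E, G into {D, E, G} and {A, B, C, D, F}.
In {D, E, G}, {E} is not a superkey ({E}⁺ restricted to this set is {E, G}), so split on E -> G into {E, G} and {D, E}.
{E, G}: every determinant is a superkey — BCNF.
{D, E}: every determinant is a superkey — BCNF.
In {A, B, C, D, F}, {C} is not a superkey ({C}⁺ restricted to this set is {C, D}), so split on C -> D into {C, D} and {A, B, C, F}.
{C, D}: every determinant is a superkey — BCNF.
{A, B, C, F}: every determinant is a superkey — BCNF.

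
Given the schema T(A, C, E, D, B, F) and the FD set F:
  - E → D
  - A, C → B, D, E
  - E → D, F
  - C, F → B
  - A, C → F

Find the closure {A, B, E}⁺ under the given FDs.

{A, B, D, E, F}

Start with {A, B, E}.
E → D applies; add {D} → now {A, B, D, E}.
E → D, F applies; add {F} → now {A, B, D, E, F}.
No further FD applies.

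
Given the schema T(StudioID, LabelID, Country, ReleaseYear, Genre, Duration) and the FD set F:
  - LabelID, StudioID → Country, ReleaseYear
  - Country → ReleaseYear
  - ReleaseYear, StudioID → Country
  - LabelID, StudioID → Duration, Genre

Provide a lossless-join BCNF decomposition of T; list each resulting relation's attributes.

Candidate key of the original relation: {LabelID, StudioID}.
Within {Country, Duration, Genre, LabelID, ReleaseYear, StudioID}: {Country}⁺ ∩ {Country, Duration, Genre, LabelID, ReleaseYear, StudioID} = {Country, ReleaseYear}, not the whole set, so Country → ReleaseYear violates BCNF; decompose into {Country, ReleaseYear} and {Country, Duration, Genre, LabelID, StudioID}.
{Country, ReleaseYear} has no BCNF violation.
{Country, Duration, Genre, LabelID, StudioID} has no BCNF violation.

{Country, Duration, Genre, LabelID, StudioID}; {Country, ReleaseYear}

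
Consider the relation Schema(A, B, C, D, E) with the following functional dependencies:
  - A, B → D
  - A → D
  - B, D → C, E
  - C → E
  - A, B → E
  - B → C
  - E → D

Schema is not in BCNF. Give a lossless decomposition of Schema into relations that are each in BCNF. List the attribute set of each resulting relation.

Candidate key of the original relation: {A, B}.
Within {A, B, C, D, E}: {A}⁺ ∩ {A, B, C, D, E} = {A, D}, not the whole set, so A → D violates BCNF; decompose into {A, D} and {A, B, C, E}.
{A, D} is in BCNF.
Within {A, B, C, E}: {C}⁺ ∩ {A, B, C, E} = {C, E}, not the whole set, so C → E violates BCNF; decompose into {C, E} and {A, B, C}.
{C, E} is in BCNF.
Within {A, B, C}: {B}⁺ ∩ {A, B, C} = {B, C}, not the whole set, so B → C violates BCNF; decompose into {B, C} and {A, B}.
{B, C} is in BCNF.
{A, B} is in BCNF.

{A, B}; {A, D}; {B, C}; {C, E}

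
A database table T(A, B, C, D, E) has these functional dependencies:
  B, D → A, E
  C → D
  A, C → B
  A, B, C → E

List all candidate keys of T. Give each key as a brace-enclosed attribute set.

Attributes never on any right-hand side: {C} — every candidate key must contain it.
{A, C}⁺ = {A, B, C, D, E} — all of the relation — so {A, C} is a candidate key.
{B, C}⁺ = {A, B, C, D, E} — all of the relation — so {B, C} is a candidate key.
No proper subset of any of these is a key, and no other minimal superkey exists.

{A, C}, {B, C}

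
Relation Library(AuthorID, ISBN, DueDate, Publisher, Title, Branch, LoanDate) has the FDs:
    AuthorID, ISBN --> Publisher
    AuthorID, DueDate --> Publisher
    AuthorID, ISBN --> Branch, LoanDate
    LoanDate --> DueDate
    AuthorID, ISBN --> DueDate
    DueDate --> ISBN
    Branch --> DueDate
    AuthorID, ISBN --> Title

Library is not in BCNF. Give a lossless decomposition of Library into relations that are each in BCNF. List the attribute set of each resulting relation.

{AuthorID, Branch, LoanDate, Publisher, Title}; {DueDate, ISBN}; {DueDate, LoanDate}

Candidate keys of the original relation: {AuthorID, Branch}, {AuthorID, DueDate}, {AuthorID, ISBN}, {AuthorID, LoanDate}.
Within {AuthorID, Branch, DueDate, ISBN, LoanDate, Publisher, Title}: {LoanDate}⁺ ∩ {AuthorID, Branch, DueDate, ISBN, LoanDate, Publisher, Title} = {DueDate, ISBN, LoanDate}, not the whole set, so LoanDate --> DueDate, ISBN violates BCNF; decompose into {DueDate, ISBN, LoanDate} and {AuthorID, Branch, LoanDate, Publisher, Title}.
Within {DueDate, ISBN, LoanDate}: {DueDate}⁺ ∩ {DueDate, ISBN, LoanDate} = {DueDate, ISBN}, not the whole set, so DueDate --> ISBN violates BCNF; decompose into {DueDate, ISBN} and {DueDate, LoanDate}.
{DueDate, ISBN} has no BCNF violation.
{DueDate, LoanDate} has no BCNF violation.
{AuthorID, Branch, LoanDate, Publisher, Title} has no BCNF violation.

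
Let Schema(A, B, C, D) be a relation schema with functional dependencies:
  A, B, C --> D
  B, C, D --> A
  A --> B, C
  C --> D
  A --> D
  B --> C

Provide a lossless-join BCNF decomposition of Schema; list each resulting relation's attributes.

Candidate keys of the original relation: {A}, {B}.
{A, B, C, D}: {C} determines {C, D} here but is not a superkey — split on C --> D, giving {C, D} and {A, B, C}.
{C, D} has no BCNF violation.
{A, B, C} has no BCNF violation.

{A, B, C}; {C, D}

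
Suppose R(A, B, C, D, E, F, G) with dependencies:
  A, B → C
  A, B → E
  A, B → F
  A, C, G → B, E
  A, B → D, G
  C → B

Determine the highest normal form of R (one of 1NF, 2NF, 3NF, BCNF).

3NF

Candidate keys: {A, B}, {A, C}. Prime attributes: {A, B, C}.
C → B breaks BCNF: {C}⁺ = {B, C}, so {C} is not a superkey.
But every attribute on its right side ({B}) is prime, and the same holds for every other non-superkey FD, so 3NF still holds.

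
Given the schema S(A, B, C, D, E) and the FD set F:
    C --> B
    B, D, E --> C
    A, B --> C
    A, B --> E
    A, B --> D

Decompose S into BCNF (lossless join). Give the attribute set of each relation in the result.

Candidate keys of the original relation: {A, B}, {A, C}.
Within {A, B, C, D, E}: {C}⁺ ∩ {A, B, C, D, E} = {B, C}, not the whole set, so C --> B violates BCNF; decompose into {B, C} and {A, C, D, E}.
{B, C} has no BCNF violation.
{A, C, D, E} has no BCNF violation.

{A, C, D, E}; {B, C}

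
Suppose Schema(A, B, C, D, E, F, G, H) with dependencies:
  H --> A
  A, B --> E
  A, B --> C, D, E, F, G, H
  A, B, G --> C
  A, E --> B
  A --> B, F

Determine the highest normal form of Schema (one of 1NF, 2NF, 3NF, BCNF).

Candidate keys: {A}, {H}. Prime attributes: {A, H}.
Each dependency's left side is a superkey — BCNF holds.

BCNF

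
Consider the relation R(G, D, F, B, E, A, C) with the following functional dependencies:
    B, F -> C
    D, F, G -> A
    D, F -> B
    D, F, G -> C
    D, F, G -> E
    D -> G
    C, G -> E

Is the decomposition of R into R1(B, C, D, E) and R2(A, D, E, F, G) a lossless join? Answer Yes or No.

R1 ∩ R2 = {D, E}; its closure under F is {D, E, G}.
The closure covers neither R1 nor R2 entirely; the join is not lossless.

No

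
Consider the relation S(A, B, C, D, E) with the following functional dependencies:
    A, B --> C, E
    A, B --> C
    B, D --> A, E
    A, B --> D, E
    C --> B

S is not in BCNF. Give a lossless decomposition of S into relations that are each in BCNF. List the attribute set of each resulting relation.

Candidate keys of the original relation: {A, B}, {A, C}, {B, D}, {C, D}.
Within {A, B, C, D, E}: {C}⁺ ∩ {A, B, C, D, E} = {B, C}, not the whole set, so C --> B violates BCNF; decompose into {B, C} and {A, C, D, E}.
{B, C}: every determinant is a superkey — BCNF.
{A, C, D, E}: every determinant is a superkey — BCNF.

{A, C, D, E}; {B, C}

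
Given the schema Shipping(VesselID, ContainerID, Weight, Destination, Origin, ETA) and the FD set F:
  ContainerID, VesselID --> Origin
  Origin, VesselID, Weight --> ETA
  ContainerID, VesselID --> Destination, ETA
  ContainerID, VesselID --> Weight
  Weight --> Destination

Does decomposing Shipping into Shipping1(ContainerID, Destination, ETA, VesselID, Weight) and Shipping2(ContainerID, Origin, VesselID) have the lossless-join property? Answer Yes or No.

Yes

The shared attributes are {ContainerID, VesselID} and {ContainerID, VesselID}⁺ = {ContainerID, Destination, ETA, Origin, VesselID, Weight}.
This includes all of Shipping1, so the common attributes are a superkey of Shipping1 — the join is lossless.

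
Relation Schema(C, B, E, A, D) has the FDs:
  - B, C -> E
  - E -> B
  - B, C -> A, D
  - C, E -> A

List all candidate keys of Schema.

No FD produces {C}, so it must be in every candidate key.
Closure of {B, C} is {A, B, C, D, E}, the whole schema; {B, C} is a candidate key.
Closure of {C, E} is {A, B, C, D, E}, the whole schema; {C, E} is a candidate key.
Any other superkey properly contains one of these, so there are no further candidate keys.

{B, C}, {C, E}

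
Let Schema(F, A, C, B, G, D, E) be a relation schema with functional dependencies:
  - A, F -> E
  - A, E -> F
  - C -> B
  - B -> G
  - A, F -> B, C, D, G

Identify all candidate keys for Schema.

No FD produces {A}, so it must be in every candidate key.
Closure of {A, E} is {A, B, C, D, E, F, G}, the whole schema; {A, E} is a candidate key.
Closure of {A, F} is {A, B, C, D, E, F, G}, the whole schema; {A, F} is a candidate key.
These are minimal and exhaustive — every other superkey contains one of them.

{A, E}, {A, F}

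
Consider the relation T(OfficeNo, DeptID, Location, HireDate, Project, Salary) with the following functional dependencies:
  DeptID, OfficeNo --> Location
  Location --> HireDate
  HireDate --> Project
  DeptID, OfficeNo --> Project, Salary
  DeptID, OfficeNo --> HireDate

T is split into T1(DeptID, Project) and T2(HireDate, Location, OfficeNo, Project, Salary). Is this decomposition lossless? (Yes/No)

T1 ∩ T2 = {Project}; its closure under F is {Project}.
The closure covers neither T1 nor T2 entirely; the join is not lossless.

No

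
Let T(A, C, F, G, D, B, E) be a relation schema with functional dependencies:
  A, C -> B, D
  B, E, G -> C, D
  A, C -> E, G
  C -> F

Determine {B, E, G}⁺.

Start with {B, E, G}.
B, E, G -> C, D applies; add {C, D} → now {B, C, D, E, G}.
C -> F applies; add {F} → now {B, C, D, E, F, G}.
No further FD applies.

{B, C, D, E, F, G}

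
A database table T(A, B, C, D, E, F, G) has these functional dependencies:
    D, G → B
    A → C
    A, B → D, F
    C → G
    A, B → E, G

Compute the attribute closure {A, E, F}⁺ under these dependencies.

{A, C, E, F, G}

Start with {A, E, F}.
A → C applies; add {C} → now {A, C, E, F}.
C → G applies; add {G} → now {A, C, E, F, G}.
No further FD applies.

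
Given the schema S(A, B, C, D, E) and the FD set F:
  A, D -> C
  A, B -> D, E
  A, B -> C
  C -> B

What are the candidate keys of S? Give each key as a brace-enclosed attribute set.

No FD produces {A}, so it must be in every candidate key.
Closure of {A, B} is {A, B, C, D, E}, the whole schema; {A, B} is a candidate key.
Closure of {A, C} is {A, B, C, D, E}, the whole schema; {A, C} is a candidate key.
Closure of {A, D} is {A, B, C, D, E}, the whole schema; {A, D} is a candidate key.
Any other superkey properly contains one of these, so there are no further candidate keys.

{A, B}, {A, C}, {A, D}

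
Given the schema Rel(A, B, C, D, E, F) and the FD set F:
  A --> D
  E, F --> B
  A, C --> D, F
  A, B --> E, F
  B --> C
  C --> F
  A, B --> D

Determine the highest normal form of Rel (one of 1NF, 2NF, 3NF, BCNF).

Candidate keys: {A, B}, {A, C, E}, {A, E, F}. Prime attributes: {A, B, C, E, F}.
A --> D breaks BCNF: {A}⁺ = {A, D}, so {A} is not a superkey.
A --> D determines the non-prime attribute {D} from a non-superkey — 3NF is violated.
{A} is a proper subset of the key {A, B}, and {A}⁺ contains the non-prime attribute {D} — a partial dependency, so 2NF is violated.

1NF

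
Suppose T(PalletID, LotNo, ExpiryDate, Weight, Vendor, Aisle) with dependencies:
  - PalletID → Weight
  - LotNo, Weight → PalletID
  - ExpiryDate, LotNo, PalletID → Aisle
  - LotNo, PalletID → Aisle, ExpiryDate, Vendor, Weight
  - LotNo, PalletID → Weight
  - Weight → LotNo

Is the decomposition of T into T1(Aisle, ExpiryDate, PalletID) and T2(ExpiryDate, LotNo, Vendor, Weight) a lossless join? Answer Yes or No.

T1 ∩ T2 = {ExpiryDate}; its closure under F is {ExpiryDate}.
Neither T1 nor T2 is contained in that closure, so the decomposition is lossy.

No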